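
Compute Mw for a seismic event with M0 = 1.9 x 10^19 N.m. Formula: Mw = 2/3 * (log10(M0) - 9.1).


log10(M0) = log10(1.9 x 10^19) = 19.2788
Mw = 2/3 * (19.2788 - 9.1)
= 2/3 * 10.1788
= 6.79

6.79


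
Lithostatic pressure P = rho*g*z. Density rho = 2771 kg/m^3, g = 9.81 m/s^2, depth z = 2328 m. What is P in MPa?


P = rho * g * z / 1e6
= 2771 * 9.81 * 2328 / 1e6
= 63283211.28 / 1e6
= 63.2832 MPa

63.2832


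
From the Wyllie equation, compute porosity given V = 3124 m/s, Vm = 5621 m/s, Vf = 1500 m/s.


1/V - 1/Vm = 1/3124 - 1/5621 = 0.0001422
1/Vf - 1/Vm = 1/1500 - 1/5621 = 0.00048876
phi = 0.0001422 / 0.00048876 = 0.2909

0.2909


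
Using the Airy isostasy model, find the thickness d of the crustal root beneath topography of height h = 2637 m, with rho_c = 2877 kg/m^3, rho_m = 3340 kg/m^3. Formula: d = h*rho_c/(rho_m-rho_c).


rho_m - rho_c = 3340 - 2877 = 463
d = 2637 * 2877 / 463
= 7586649 / 463
= 16385.85 m

16385.85


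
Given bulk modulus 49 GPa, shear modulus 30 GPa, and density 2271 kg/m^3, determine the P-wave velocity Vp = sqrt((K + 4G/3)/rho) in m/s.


First compute the effective modulus:
K + 4G/3 = 49e9 + 4*30e9/3 = 89000000000.0 Pa
Then divide by density:
89000000000.0 / 2271 = 39189784.236 Pa/(kg/m^3)
Take the square root:
Vp = sqrt(39189784.236) = 6260.17 m/s

6260.17


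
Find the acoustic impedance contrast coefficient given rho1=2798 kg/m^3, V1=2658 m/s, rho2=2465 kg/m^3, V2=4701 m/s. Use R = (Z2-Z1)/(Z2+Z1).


Z1 = 2798 * 2658 = 7437084
Z2 = 2465 * 4701 = 11587965
R = (11587965 - 7437084) / (11587965 + 7437084) = 4150881 / 19025049 = 0.2182

0.2182


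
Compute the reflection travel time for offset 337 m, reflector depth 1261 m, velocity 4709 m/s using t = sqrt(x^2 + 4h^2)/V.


x^2 + 4h^2 = 337^2 + 4*1261^2 = 113569 + 6360484 = 6474053
sqrt(6474053) = 2544.416
t = 2544.416 / 4709 = 0.5403 s

0.5403


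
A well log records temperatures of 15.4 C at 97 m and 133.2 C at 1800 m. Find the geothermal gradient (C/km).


dT = 133.2 - 15.4 = 117.8 C
dz = 1800 - 97 = 1703 m
gradient = dT/dz * 1000 = 117.8/1703 * 1000 = 69.172 C/km

69.172


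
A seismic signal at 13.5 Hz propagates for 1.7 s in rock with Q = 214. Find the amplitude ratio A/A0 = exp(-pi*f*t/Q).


pi*f*t/Q = pi*13.5*1.7/214 = 0.336914
A/A0 = exp(-0.336914) = 0.71397

0.71397


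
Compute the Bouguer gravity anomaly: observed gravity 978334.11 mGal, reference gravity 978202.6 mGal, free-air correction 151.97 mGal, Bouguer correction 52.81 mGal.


BA = g_obs - g_ref + FAC - BC
= 978334.11 - 978202.6 + 151.97 - 52.81
= 230.67 mGal

230.67


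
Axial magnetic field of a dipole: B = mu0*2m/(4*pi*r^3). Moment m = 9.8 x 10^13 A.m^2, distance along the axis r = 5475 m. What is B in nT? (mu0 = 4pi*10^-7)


m = 9.8 x 10^13 = 98000000000000 A.m^2
2m = 196000000000000 A.m^2
r^3 = 5475^3 = 164116546875
B = (4pi*10^-7) * 196000000000000 / (4*pi * 164116546875) * 1e9
= 246300864.04144 / 2062349351980.1 * 1e9
= 119427.3239 nT

119427.3239


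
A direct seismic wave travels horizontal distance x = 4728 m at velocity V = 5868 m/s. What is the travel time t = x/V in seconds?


t = x / V
= 4728 / 5868
= 0.8057 s

0.8057


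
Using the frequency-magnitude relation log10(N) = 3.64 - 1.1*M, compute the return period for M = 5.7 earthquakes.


log10(N) = 3.64 - 1.1*5.7 = -2.63
N = 10^-2.63 = 0.002344
T = 1/N = 1/0.002344 = 426.5795 years

426.5795


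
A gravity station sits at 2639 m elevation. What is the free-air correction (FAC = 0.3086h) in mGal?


FAC = 0.3086 * h
= 0.3086 * 2639
= 814.3954 mGal

814.3954


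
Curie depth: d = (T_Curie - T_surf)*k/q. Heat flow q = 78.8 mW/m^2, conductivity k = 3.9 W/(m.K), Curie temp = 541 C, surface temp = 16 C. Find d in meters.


T_Curie - T_surf = 541 - 16 = 525 C
Convert q to W/m^2: 78.8 mW/m^2 = 0.0788 W/m^2
d = 525 * 3.9 / 0.0788 = 25983.5 m

25983.5


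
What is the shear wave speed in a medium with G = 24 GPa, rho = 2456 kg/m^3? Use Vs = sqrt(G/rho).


Convert G to Pa: G = 24e9 Pa
Compute G/rho = 24e9 / 2456 = 9771986.9707
Vs = sqrt(9771986.9707) = 3126.02 m/s

3126.02


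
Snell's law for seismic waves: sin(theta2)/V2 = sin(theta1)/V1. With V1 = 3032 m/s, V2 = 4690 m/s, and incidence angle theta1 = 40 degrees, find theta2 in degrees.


sin(theta1) = sin(40 deg) = 0.642788
sin(theta2) = V2/V1 * sin(theta1) = 4690/3032 * 0.642788 = 0.994286
theta2 = arcsin(0.994286) = 83.8718 degrees

83.8718


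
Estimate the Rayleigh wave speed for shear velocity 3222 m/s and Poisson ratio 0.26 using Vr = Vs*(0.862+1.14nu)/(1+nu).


Numerator factor = 0.862 + 1.14*0.26 = 1.1584
Denominator = 1 + 0.26 = 1.26
Vr = 3222 * 1.1584 / 1.26 = 2962.19 m/s

2962.19


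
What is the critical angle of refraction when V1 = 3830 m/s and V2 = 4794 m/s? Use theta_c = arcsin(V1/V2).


V1/V2 = 3830/4794 = 0.798915
theta_c = arcsin(0.798915) = 53.0266 degrees

53.0266


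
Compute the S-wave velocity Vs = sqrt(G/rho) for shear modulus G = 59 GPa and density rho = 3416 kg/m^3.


Convert G to Pa: G = 59e9 Pa
Compute G/rho = 59e9 / 3416 = 17271662.7635
Vs = sqrt(17271662.7635) = 4155.92 m/s

4155.92


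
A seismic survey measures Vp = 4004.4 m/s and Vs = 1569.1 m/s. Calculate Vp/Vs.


Vp/Vs = 4004.4 / 1569.1
= 2.552

2.552


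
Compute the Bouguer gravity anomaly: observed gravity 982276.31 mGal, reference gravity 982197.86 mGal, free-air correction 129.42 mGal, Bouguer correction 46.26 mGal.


BA = g_obs - g_ref + FAC - BC
= 982276.31 - 982197.86 + 129.42 - 46.26
= 161.61 mGal

161.61


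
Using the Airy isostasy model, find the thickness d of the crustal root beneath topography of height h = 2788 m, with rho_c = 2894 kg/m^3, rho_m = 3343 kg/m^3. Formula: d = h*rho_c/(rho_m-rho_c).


rho_m - rho_c = 3343 - 2894 = 449
d = 2788 * 2894 / 449
= 8068472 / 449
= 17969.87 m

17969.87


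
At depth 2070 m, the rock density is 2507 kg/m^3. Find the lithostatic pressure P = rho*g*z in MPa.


P = rho * g * z / 1e6
= 2507 * 9.81 * 2070 / 1e6
= 50908896.9 / 1e6
= 50.9089 MPa

50.9089


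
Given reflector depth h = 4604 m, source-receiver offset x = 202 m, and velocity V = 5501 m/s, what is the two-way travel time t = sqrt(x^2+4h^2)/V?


x^2 + 4h^2 = 202^2 + 4*4604^2 = 40804 + 84787264 = 84828068
sqrt(84828068) = 9210.2154
t = 9210.2154 / 5501 = 1.6743 s

1.6743


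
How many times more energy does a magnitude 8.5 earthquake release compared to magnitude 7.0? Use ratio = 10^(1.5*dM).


M2 - M1 = 8.5 - 7.0 = 1.5
1.5 * 1.5 = 2.25
ratio = 10^2.25 = 177.83

177.83


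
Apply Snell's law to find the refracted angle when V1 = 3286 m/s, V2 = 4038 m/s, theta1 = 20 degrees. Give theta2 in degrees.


sin(theta1) = sin(20 deg) = 0.34202
sin(theta2) = V2/V1 * sin(theta1) = 4038/3286 * 0.34202 = 0.420291
theta2 = arcsin(0.420291) = 24.853 degrees

24.853


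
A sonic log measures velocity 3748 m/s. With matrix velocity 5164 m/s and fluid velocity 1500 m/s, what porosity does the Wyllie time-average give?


1/V - 1/Vm = 1/3748 - 1/5164 = 7.316e-05
1/Vf - 1/Vm = 1/1500 - 1/5164 = 0.00047302
phi = 7.316e-05 / 0.00047302 = 0.1547

0.1547


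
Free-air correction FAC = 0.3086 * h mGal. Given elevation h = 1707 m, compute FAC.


FAC = 0.3086 * h
= 0.3086 * 1707
= 526.7802 mGal

526.7802


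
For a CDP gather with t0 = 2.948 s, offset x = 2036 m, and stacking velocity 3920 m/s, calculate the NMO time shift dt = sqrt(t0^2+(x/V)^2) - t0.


x/Vnmo = 2036/3920 = 0.519388
(x/Vnmo)^2 = 0.269764
t0^2 = 8.690704
sqrt(8.690704 + 0.269764) = 2.993404
dt = 2.993404 - 2.948 = 0.045404

0.045404


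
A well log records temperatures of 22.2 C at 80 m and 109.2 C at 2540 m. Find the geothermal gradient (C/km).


dT = 109.2 - 22.2 = 87.0 C
dz = 2540 - 80 = 2460 m
gradient = dT/dz * 1000 = 87.0/2460 * 1000 = 35.3659 C/km

35.3659


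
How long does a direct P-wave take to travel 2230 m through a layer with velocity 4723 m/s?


t = x / V
= 2230 / 4723
= 0.4722 s

0.4722


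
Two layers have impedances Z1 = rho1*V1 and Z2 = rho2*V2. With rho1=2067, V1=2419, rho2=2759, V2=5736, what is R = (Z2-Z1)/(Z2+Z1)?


Z1 = 2067 * 2419 = 5000073
Z2 = 2759 * 5736 = 15825624
R = (15825624 - 5000073) / (15825624 + 5000073) = 10825551 / 20825697 = 0.5198

0.5198


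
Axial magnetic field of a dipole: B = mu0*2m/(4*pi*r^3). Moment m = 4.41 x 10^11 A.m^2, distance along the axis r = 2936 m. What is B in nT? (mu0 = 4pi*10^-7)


m = 4.41 x 10^11 = 441000000000 A.m^2
2m = 882000000000 A.m^2
r^3 = 2936^3 = 25308601856
B = (4pi*10^-7) * 882000000000 / (4*pi * 25308601856) * 1e9
= 1108353.888186 / 318037270653.75 * 1e9
= 3484.9811 nT

3484.9811


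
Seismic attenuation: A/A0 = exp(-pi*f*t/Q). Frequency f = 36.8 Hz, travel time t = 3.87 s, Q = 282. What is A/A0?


pi*f*t/Q = pi*36.8*3.87/282 = 1.586571
A/A0 = exp(-1.586571) = 0.204626

0.204626


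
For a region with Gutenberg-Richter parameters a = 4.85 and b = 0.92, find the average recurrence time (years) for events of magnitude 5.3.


log10(N) = 4.85 - 0.92*5.3 = -0.026
N = 10^-0.026 = 0.94189
T = 1/N = 1/0.94189 = 1.0617 years

1.0617


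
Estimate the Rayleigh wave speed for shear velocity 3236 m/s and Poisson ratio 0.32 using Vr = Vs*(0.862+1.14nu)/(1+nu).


Numerator factor = 0.862 + 1.14*0.32 = 1.2268
Denominator = 1 + 0.32 = 1.32
Vr = 3236 * 1.2268 / 1.32 = 3007.52 m/s

3007.52


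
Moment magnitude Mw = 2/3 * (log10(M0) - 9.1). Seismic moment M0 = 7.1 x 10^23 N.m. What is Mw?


log10(M0) = log10(7.1 x 10^23) = 23.8513
Mw = 2/3 * (23.8513 - 9.1)
= 2/3 * 14.7513
= 9.83

9.83


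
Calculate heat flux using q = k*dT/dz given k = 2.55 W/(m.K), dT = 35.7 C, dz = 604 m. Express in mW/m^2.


q = k * dT / dz * 1000
= 2.55 * 35.7 / 604 * 1000
= 0.15072 * 1000
= 150.7202 mW/m^2

150.7202


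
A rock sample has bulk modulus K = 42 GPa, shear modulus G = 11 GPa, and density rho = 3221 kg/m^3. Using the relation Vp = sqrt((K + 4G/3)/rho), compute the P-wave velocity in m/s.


First compute the effective modulus:
K + 4G/3 = 42e9 + 4*11e9/3 = 56666666666.67 Pa
Then divide by density:
56666666666.67 / 3221 = 17592880.058 Pa/(kg/m^3)
Take the square root:
Vp = sqrt(17592880.058) = 4194.39 m/s

4194.39


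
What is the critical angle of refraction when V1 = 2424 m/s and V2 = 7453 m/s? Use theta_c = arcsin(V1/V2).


V1/V2 = 2424/7453 = 0.325238
theta_c = arcsin(0.325238) = 18.98 degrees

18.98


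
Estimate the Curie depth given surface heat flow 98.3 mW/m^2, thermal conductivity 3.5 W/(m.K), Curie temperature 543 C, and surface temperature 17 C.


T_Curie - T_surf = 543 - 17 = 526 C
Convert q to W/m^2: 98.3 mW/m^2 = 0.0983 W/m^2
d = 526 * 3.5 / 0.0983 = 18728.38 m

18728.38


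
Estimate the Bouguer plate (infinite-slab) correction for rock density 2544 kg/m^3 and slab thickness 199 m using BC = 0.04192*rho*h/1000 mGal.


BC = 0.04192 * rho * h / 1000
= 0.04192 * 2544 * 199 / 1000
= 21.2223 mGal

21.2223


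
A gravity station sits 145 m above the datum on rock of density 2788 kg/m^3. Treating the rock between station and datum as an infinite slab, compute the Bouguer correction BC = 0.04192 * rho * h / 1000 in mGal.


BC = 0.04192 * rho * h / 1000
= 0.04192 * 2788 * 145 / 1000
= 16.9466 mGal

16.9466


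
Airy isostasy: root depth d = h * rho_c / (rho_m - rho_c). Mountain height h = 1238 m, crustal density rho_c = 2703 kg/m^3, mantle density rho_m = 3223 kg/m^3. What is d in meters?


rho_m - rho_c = 3223 - 2703 = 520
d = 1238 * 2703 / 520
= 3346314 / 520
= 6435.22 m

6435.22


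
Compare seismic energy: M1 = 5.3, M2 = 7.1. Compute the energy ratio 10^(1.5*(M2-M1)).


M2 - M1 = 7.1 - 5.3 = 1.8
1.5 * 1.8 = 2.7
ratio = 10^2.7 = 501.19

501.19


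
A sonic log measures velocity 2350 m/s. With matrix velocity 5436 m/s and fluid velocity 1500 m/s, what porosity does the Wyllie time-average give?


1/V - 1/Vm = 1/2350 - 1/5436 = 0.00024157
1/Vf - 1/Vm = 1/1500 - 1/5436 = 0.00048271
phi = 0.00024157 / 0.00048271 = 0.5005

0.5005


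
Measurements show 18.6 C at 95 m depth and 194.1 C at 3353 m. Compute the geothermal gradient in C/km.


dT = 194.1 - 18.6 = 175.5 C
dz = 3353 - 95 = 3258 m
gradient = dT/dz * 1000 = 175.5/3258 * 1000 = 53.8674 C/km

53.8674


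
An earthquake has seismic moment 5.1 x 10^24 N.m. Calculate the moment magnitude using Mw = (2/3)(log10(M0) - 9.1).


log10(M0) = log10(5.1 x 10^24) = 24.7076
Mw = 2/3 * (24.7076 - 9.1)
= 2/3 * 15.6076
= 10.41

10.41


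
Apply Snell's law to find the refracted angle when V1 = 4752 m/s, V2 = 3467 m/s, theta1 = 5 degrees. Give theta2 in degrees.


sin(theta1) = sin(5 deg) = 0.087156
sin(theta2) = V2/V1 * sin(theta1) = 3467/4752 * 0.087156 = 0.063588
theta2 = arcsin(0.063588) = 3.6458 degrees

3.6458


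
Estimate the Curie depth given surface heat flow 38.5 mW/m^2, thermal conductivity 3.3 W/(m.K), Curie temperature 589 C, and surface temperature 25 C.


T_Curie - T_surf = 589 - 25 = 564 C
Convert q to W/m^2: 38.5 mW/m^2 = 0.0385 W/m^2
d = 564 * 3.3 / 0.0385 = 48342.86 m

48342.86


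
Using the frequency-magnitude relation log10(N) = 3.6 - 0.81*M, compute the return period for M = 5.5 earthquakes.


log10(N) = 3.6 - 0.81*5.5 = -0.855
N = 10^-0.855 = 0.139637
T = 1/N = 1/0.139637 = 7.1614 years

7.1614


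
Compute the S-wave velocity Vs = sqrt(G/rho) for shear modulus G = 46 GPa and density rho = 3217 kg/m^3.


Convert G to Pa: G = 46e9 Pa
Compute G/rho = 46e9 / 3217 = 14299036.3693
Vs = sqrt(14299036.3693) = 3781.41 m/s

3781.41


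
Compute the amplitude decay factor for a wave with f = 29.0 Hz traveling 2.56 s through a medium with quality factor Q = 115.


pi*f*t/Q = pi*29.0*2.56/115 = 2.028103
A/A0 = exp(-2.028103) = 0.131585

0.131585


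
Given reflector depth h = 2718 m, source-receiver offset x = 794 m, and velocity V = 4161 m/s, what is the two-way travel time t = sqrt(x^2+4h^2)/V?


x^2 + 4h^2 = 794^2 + 4*2718^2 = 630436 + 29550096 = 30180532
sqrt(30180532) = 5493.6811
t = 5493.6811 / 4161 = 1.3203 s

1.3203


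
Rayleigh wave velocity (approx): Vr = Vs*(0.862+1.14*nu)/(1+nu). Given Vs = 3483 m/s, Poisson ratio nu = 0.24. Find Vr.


Numerator factor = 0.862 + 1.14*0.24 = 1.1356
Denominator = 1 + 0.24 = 1.24
Vr = 3483 * 1.1356 / 1.24 = 3189.75 m/s

3189.75


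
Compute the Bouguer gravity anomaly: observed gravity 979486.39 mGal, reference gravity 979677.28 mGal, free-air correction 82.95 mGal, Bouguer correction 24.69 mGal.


BA = g_obs - g_ref + FAC - BC
= 979486.39 - 979677.28 + 82.95 - 24.69
= -132.63 mGal

-132.63


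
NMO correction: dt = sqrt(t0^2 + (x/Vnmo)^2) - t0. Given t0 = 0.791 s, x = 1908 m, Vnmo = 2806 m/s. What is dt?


x/Vnmo = 1908/2806 = 0.679971
(x/Vnmo)^2 = 0.462361
t0^2 = 0.625681
sqrt(0.625681 + 0.462361) = 1.043093
dt = 1.043093 - 0.791 = 0.252093

0.252093


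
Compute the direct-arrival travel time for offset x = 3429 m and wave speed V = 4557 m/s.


t = x / V
= 3429 / 4557
= 0.7525 s

0.7525


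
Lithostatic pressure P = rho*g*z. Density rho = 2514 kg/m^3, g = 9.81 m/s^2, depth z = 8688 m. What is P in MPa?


P = rho * g * z / 1e6
= 2514 * 9.81 * 8688 / 1e6
= 214266409.92 / 1e6
= 214.2664 MPa

214.2664


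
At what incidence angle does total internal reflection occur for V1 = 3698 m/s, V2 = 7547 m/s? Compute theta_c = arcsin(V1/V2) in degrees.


V1/V2 = 3698/7547 = 0.489996
theta_c = arcsin(0.489996) = 29.3403 degrees

29.3403


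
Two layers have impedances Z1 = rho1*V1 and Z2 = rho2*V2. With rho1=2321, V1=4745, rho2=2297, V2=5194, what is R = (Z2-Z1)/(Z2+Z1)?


Z1 = 2321 * 4745 = 11013145
Z2 = 2297 * 5194 = 11930618
R = (11930618 - 11013145) / (11930618 + 11013145) = 917473 / 22943763 = 0.04

0.04


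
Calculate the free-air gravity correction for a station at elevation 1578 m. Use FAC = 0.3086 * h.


FAC = 0.3086 * h
= 0.3086 * 1578
= 486.9708 mGal

486.9708


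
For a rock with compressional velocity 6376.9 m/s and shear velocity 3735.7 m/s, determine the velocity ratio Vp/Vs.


Vp/Vs = 6376.9 / 3735.7
= 1.707

1.707


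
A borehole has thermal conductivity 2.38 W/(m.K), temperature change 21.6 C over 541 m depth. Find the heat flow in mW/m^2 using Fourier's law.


q = k * dT / dz * 1000
= 2.38 * 21.6 / 541 * 1000
= 0.095024 * 1000
= 95.024 mW/m^2

95.024


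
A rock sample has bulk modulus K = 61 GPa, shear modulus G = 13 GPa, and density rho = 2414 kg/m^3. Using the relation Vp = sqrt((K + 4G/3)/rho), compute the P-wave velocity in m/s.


First compute the effective modulus:
K + 4G/3 = 61e9 + 4*13e9/3 = 78333333333.33 Pa
Then divide by density:
78333333333.33 / 2414 = 32449599.5581 Pa/(kg/m^3)
Take the square root:
Vp = sqrt(32449599.5581) = 5696.45 m/s

5696.45


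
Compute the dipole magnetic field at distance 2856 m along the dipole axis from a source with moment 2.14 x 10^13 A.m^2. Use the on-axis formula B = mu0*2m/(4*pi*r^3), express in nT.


m = 2.14 x 10^13 = 21400000000000 A.m^2
2m = 42800000000000 A.m^2
r^3 = 2856^3 = 23295638016
B = (4pi*10^-7) * 42800000000000 / (4*pi * 23295638016) * 1e9
= 53784066.229457 / 292741621007.01 * 1e9
= 183725.3823 nT

183725.3823


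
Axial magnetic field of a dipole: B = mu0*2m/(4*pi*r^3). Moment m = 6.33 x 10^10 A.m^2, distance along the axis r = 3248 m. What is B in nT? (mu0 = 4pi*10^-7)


m = 6.33 x 10^10 = 63300000000 A.m^2
2m = 126600000000 A.m^2
r^3 = 3248^3 = 34264788992
B = (4pi*10^-7) * 126600000000 / (4*pi * 34264788992) * 1e9
= 159090.251978 / 430584037496.29 * 1e9
= 369.4755 nT

369.4755


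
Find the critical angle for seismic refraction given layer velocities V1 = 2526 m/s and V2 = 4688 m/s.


V1/V2 = 2526/4688 = 0.538823
theta_c = arcsin(0.538823) = 32.6035 degrees

32.6035


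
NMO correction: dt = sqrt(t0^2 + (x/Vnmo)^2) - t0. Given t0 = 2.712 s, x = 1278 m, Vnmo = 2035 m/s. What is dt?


x/Vnmo = 1278/2035 = 0.62801
(x/Vnmo)^2 = 0.394396
t0^2 = 7.354944
sqrt(7.354944 + 0.394396) = 2.783764
dt = 2.783764 - 2.712 = 0.071764

0.071764


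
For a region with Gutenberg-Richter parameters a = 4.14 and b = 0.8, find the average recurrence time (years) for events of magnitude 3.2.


log10(N) = 4.14 - 0.8*3.2 = 1.58
N = 10^1.58 = 38.01894
T = 1/N = 1/38.01894 = 0.0263 years

0.0263


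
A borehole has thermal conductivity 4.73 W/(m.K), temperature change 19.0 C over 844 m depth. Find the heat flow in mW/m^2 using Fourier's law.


q = k * dT / dz * 1000
= 4.73 * 19.0 / 844 * 1000
= 0.106481 * 1000
= 106.481 mW/m^2

106.481


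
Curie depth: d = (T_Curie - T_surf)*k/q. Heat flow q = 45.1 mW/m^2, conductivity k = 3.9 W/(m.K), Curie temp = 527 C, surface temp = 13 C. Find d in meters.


T_Curie - T_surf = 527 - 13 = 514 C
Convert q to W/m^2: 45.1 mW/m^2 = 0.0451 W/m^2
d = 514 * 3.9 / 0.0451 = 44447.89 m

44447.89


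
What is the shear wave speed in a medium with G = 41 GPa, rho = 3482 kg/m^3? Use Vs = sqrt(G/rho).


Convert G to Pa: G = 41e9 Pa
Compute G/rho = 41e9 / 3482 = 11774842.0448
Vs = sqrt(11774842.0448) = 3431.45 m/s

3431.45


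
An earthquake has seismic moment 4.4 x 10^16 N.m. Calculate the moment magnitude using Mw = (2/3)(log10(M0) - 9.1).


log10(M0) = log10(4.4 x 10^16) = 16.6435
Mw = 2/3 * (16.6435 - 9.1)
= 2/3 * 7.5435
= 5.03

5.03


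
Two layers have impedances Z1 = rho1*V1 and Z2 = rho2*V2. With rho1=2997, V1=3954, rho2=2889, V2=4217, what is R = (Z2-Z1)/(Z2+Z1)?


Z1 = 2997 * 3954 = 11850138
Z2 = 2889 * 4217 = 12182913
R = (12182913 - 11850138) / (12182913 + 11850138) = 332775 / 24033051 = 0.0138

0.0138


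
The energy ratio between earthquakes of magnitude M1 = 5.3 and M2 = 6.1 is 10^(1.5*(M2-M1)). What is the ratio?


M2 - M1 = 6.1 - 5.3 = 0.8
1.5 * 0.8 = 1.2
ratio = 10^1.2 = 15.85

15.85


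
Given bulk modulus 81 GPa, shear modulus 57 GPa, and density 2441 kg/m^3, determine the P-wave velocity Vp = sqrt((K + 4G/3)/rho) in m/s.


First compute the effective modulus:
K + 4G/3 = 81e9 + 4*57e9/3 = 157000000000.0 Pa
Then divide by density:
157000000000.0 / 2441 = 64317902.499 Pa/(kg/m^3)
Take the square root:
Vp = sqrt(64317902.499) = 8019.84 m/s

8019.84


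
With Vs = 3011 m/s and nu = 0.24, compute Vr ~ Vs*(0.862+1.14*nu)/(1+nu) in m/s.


Numerator factor = 0.862 + 1.14*0.24 = 1.1356
Denominator = 1 + 0.24 = 1.24
Vr = 3011 * 1.1356 / 1.24 = 2757.49 m/s

2757.49


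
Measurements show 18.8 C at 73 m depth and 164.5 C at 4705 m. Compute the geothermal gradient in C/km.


dT = 164.5 - 18.8 = 145.7 C
dz = 4705 - 73 = 4632 m
gradient = dT/dz * 1000 = 145.7/4632 * 1000 = 31.4551 C/km

31.4551


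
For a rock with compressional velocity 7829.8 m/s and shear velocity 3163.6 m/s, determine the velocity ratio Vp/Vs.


Vp/Vs = 7829.8 / 3163.6
= 2.475

2.475


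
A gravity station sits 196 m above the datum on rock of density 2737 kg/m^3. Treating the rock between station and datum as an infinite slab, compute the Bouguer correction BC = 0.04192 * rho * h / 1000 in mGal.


BC = 0.04192 * rho * h / 1000
= 0.04192 * 2737 * 196 / 1000
= 22.4881 mGal

22.4881


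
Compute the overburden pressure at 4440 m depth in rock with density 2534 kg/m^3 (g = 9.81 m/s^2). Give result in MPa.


P = rho * g * z / 1e6
= 2534 * 9.81 * 4440 / 1e6
= 110371917.6 / 1e6
= 110.3719 MPa

110.3719


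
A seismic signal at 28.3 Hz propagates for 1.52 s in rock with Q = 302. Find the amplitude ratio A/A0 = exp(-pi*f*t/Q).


pi*f*t/Q = pi*28.3*1.52/302 = 0.447479
A/A0 = exp(-0.447479) = 0.639237

0.639237


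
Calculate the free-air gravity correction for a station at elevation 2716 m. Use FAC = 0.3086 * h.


FAC = 0.3086 * h
= 0.3086 * 2716
= 838.1576 mGal

838.1576


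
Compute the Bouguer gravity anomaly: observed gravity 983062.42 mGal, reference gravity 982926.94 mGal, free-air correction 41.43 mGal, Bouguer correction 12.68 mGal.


BA = g_obs - g_ref + FAC - BC
= 983062.42 - 982926.94 + 41.43 - 12.68
= 164.23 mGal

164.23


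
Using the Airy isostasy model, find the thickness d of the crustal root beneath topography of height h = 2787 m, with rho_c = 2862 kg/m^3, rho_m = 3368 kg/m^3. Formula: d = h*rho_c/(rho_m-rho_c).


rho_m - rho_c = 3368 - 2862 = 506
d = 2787 * 2862 / 506
= 7976394 / 506
= 15763.62 m

15763.62


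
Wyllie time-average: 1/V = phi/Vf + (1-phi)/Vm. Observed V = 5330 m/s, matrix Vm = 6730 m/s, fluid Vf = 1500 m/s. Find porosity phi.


1/V - 1/Vm = 1/5330 - 1/6730 = 3.903e-05
1/Vf - 1/Vm = 1/1500 - 1/6730 = 0.00051808
phi = 3.903e-05 / 0.00051808 = 0.0753

0.0753


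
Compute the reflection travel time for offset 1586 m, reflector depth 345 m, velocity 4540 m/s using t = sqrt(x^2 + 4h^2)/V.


x^2 + 4h^2 = 1586^2 + 4*345^2 = 2515396 + 476100 = 2991496
sqrt(2991496) = 1729.5942
t = 1729.5942 / 4540 = 0.381 s

0.381


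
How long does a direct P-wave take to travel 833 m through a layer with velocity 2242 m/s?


t = x / V
= 833 / 2242
= 0.3715 s

0.3715


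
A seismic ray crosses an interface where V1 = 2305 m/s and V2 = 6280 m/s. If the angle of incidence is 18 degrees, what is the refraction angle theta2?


sin(theta1) = sin(18 deg) = 0.309017
sin(theta2) = V2/V1 * sin(theta1) = 6280/2305 * 0.309017 = 0.84192
theta2 = arcsin(0.84192) = 57.3435 degrees

57.3435


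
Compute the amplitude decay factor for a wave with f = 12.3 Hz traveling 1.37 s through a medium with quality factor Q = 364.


pi*f*t/Q = pi*12.3*1.37/364 = 0.145437
A/A0 = exp(-0.145437) = 0.864645

0.864645


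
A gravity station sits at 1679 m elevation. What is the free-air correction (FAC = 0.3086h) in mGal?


FAC = 0.3086 * h
= 0.3086 * 1679
= 518.1394 mGal

518.1394


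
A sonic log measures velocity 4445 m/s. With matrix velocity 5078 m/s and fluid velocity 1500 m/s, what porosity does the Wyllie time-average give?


1/V - 1/Vm = 1/4445 - 1/5078 = 2.804e-05
1/Vf - 1/Vm = 1/1500 - 1/5078 = 0.00046974
phi = 2.804e-05 / 0.00046974 = 0.0597

0.0597


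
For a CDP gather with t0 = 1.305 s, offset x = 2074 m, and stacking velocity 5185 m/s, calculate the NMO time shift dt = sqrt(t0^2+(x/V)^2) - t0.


x/Vnmo = 2074/5185 = 0.4
(x/Vnmo)^2 = 0.16
t0^2 = 1.703025
sqrt(1.703025 + 0.16) = 1.364927
dt = 1.364927 - 1.305 = 0.059927

0.059927


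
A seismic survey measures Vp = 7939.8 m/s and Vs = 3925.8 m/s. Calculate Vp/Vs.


Vp/Vs = 7939.8 / 3925.8
= 2.0225

2.0225


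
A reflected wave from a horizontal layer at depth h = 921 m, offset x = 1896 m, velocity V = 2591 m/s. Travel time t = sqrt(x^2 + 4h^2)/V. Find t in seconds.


x^2 + 4h^2 = 1896^2 + 4*921^2 = 3594816 + 3392964 = 6987780
sqrt(6987780) = 2643.4409
t = 2643.4409 / 2591 = 1.0202 s

1.0202


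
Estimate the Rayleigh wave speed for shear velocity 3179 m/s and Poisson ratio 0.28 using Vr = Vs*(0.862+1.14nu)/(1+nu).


Numerator factor = 0.862 + 1.14*0.28 = 1.1812
Denominator = 1 + 0.28 = 1.28
Vr = 3179 * 1.1812 / 1.28 = 2933.62 m/s

2933.62


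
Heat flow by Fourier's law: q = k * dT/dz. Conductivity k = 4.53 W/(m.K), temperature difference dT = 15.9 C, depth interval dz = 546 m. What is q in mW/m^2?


q = k * dT / dz * 1000
= 4.53 * 15.9 / 546 * 1000
= 0.131918 * 1000
= 131.9176 mW/m^2

131.9176


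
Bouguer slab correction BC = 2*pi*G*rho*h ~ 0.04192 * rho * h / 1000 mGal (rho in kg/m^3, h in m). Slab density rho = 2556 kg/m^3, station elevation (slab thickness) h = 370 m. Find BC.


BC = 0.04192 * rho * h / 1000
= 0.04192 * 2556 * 370 / 1000
= 39.6446 mGal

39.6446


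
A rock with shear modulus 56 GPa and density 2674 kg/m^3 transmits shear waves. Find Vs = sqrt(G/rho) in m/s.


Convert G to Pa: G = 56e9 Pa
Compute G/rho = 56e9 / 2674 = 20942408.377
Vs = sqrt(20942408.377) = 4576.29 m/s

4576.29


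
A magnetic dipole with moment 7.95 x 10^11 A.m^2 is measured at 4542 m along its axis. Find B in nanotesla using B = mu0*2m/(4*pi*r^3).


m = 7.95 x 10^11 = 795000000000 A.m^2
2m = 1590000000000 A.m^2
r^3 = 4542^3 = 93700388088
B = (4pi*10^-7) * 1590000000000 / (4*pi * 93700388088) * 1e9
= 1998052.927683 / 1177473803423.09 * 1e9
= 1696.898 nT

1696.898


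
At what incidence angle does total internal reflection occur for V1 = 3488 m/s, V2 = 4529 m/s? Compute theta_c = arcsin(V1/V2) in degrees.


V1/V2 = 3488/4529 = 0.770148
theta_c = arcsin(0.770148) = 50.3672 degrees

50.3672


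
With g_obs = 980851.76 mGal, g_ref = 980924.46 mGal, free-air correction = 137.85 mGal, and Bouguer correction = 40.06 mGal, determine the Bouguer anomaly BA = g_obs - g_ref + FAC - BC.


BA = g_obs - g_ref + FAC - BC
= 980851.76 - 980924.46 + 137.85 - 40.06
= 25.09 mGal

25.09


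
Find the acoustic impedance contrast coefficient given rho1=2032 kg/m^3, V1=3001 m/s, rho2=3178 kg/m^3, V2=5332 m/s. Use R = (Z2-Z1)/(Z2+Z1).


Z1 = 2032 * 3001 = 6098032
Z2 = 3178 * 5332 = 16945096
R = (16945096 - 6098032) / (16945096 + 6098032) = 10847064 / 23043128 = 0.4707

0.4707


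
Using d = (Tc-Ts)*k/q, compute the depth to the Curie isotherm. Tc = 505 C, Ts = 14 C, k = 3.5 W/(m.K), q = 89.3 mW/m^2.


T_Curie - T_surf = 505 - 14 = 491 C
Convert q to W/m^2: 89.3 mW/m^2 = 0.0893 W/m^2
d = 491 * 3.5 / 0.0893 = 19244.12 m

19244.12


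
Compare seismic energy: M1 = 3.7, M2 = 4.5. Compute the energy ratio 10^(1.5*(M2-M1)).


M2 - M1 = 4.5 - 3.7 = 0.8
1.5 * 0.8 = 1.2
ratio = 10^1.2 = 15.85

15.85


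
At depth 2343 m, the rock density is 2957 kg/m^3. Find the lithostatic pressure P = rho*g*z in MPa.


P = rho * g * z / 1e6
= 2957 * 9.81 * 2343 / 1e6
= 67966142.31 / 1e6
= 67.9661 MPa

67.9661


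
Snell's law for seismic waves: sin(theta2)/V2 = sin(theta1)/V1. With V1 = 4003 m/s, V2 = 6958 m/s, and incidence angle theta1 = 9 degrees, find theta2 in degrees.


sin(theta1) = sin(9 deg) = 0.156434
sin(theta2) = V2/V1 * sin(theta1) = 6958/4003 * 0.156434 = 0.271914
theta2 = arcsin(0.271914) = 15.7782 degrees

15.7782


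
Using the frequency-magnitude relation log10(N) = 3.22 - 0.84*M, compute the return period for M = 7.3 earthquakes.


log10(N) = 3.22 - 0.84*7.3 = -2.912
N = 10^-2.912 = 0.001225
T = 1/N = 1/0.001225 = 816.5824 years

816.5824


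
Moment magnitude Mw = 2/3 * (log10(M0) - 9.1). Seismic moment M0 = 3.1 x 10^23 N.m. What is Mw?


log10(M0) = log10(3.1 x 10^23) = 23.4914
Mw = 2/3 * (23.4914 - 9.1)
= 2/3 * 14.3914
= 9.59

9.59


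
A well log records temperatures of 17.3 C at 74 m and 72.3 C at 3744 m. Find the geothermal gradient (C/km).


dT = 72.3 - 17.3 = 55.0 C
dz = 3744 - 74 = 3670 m
gradient = dT/dz * 1000 = 55.0/3670 * 1000 = 14.9864 C/km

14.9864


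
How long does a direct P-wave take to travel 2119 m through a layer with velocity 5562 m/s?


t = x / V
= 2119 / 5562
= 0.381 s

0.381


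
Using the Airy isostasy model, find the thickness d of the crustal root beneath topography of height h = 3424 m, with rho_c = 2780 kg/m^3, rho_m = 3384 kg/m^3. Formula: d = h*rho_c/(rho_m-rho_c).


rho_m - rho_c = 3384 - 2780 = 604
d = 3424 * 2780 / 604
= 9518720 / 604
= 15759.47 m

15759.47


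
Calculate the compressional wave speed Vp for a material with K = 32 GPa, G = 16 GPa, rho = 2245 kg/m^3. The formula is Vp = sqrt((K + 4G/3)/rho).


First compute the effective modulus:
K + 4G/3 = 32e9 + 4*16e9/3 = 53333333333.33 Pa
Then divide by density:
53333333333.33 / 2245 = 23756495.9169 Pa/(kg/m^3)
Take the square root:
Vp = sqrt(23756495.9169) = 4874.06 m/s

4874.06


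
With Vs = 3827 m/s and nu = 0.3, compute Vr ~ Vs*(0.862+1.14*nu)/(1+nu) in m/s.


Numerator factor = 0.862 + 1.14*0.3 = 1.204
Denominator = 1 + 0.3 = 1.3
Vr = 3827 * 1.204 / 1.3 = 3544.39 m/s

3544.39


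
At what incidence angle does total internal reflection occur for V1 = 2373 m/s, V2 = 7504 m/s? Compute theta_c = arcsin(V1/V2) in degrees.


V1/V2 = 2373/7504 = 0.316231
theta_c = arcsin(0.316231) = 18.4352 degrees

18.4352


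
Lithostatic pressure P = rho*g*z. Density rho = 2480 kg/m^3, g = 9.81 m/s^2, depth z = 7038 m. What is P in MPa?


P = rho * g * z / 1e6
= 2480 * 9.81 * 7038 / 1e6
= 171226094.4 / 1e6
= 171.2261 MPa

171.2261


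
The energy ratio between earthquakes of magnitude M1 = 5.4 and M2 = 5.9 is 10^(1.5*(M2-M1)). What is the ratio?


M2 - M1 = 5.9 - 5.4 = 0.5
1.5 * 0.5 = 0.75
ratio = 10^0.75 = 5.62

5.62


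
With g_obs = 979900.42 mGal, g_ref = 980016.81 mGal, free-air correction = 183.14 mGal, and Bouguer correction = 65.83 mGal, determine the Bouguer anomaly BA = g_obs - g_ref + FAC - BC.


BA = g_obs - g_ref + FAC - BC
= 979900.42 - 980016.81 + 183.14 - 65.83
= 0.92 mGal

0.92


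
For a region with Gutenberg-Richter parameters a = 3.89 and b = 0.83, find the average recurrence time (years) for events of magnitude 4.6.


log10(N) = 3.89 - 0.83*4.6 = 0.072
N = 10^0.072 = 1.180321
T = 1/N = 1/1.180321 = 0.8472 years

0.8472


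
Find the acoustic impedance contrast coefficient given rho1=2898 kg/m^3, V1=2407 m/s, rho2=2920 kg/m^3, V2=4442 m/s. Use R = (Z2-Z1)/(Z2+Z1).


Z1 = 2898 * 2407 = 6975486
Z2 = 2920 * 4442 = 12970640
R = (12970640 - 6975486) / (12970640 + 6975486) = 5995154 / 19946126 = 0.3006

0.3006


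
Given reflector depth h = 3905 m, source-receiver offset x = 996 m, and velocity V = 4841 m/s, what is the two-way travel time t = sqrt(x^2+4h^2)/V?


x^2 + 4h^2 = 996^2 + 4*3905^2 = 992016 + 60996100 = 61988116
sqrt(61988116) = 7873.2532
t = 7873.2532 / 4841 = 1.6264 s

1.6264


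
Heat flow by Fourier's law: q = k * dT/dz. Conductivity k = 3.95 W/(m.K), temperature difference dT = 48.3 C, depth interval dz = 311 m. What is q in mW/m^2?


q = k * dT / dz * 1000
= 3.95 * 48.3 / 311 * 1000
= 0.613457 * 1000
= 613.4566 mW/m^2

613.4566


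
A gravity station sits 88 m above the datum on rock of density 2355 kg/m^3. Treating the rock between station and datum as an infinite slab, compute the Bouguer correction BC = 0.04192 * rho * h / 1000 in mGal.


BC = 0.04192 * rho * h / 1000
= 0.04192 * 2355 * 88 / 1000
= 8.6875 mGal

8.6875


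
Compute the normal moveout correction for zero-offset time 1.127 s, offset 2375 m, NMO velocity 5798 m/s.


x/Vnmo = 2375/5798 = 0.409624
(x/Vnmo)^2 = 0.167792
t0^2 = 1.270129
sqrt(1.270129 + 0.167792) = 1.199133
dt = 1.199133 - 1.127 = 0.072133

0.072133


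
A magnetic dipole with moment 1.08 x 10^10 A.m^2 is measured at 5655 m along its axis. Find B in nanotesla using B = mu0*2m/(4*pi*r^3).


m = 1.08 x 10^10 = 10800000000 A.m^2
2m = 21600000000 A.m^2
r^3 = 5655^3 = 180841386375
B = (4pi*10^-7) * 21600000000 / (4*pi * 180841386375) * 1e9
= 27143.360527 / 2272519883602.77 * 1e9
= 11.9442 nT

11.9442


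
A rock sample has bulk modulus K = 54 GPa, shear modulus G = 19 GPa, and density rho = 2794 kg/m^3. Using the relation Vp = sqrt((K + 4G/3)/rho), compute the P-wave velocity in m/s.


First compute the effective modulus:
K + 4G/3 = 54e9 + 4*19e9/3 = 79333333333.33 Pa
Then divide by density:
79333333333.33 / 2794 = 28394178.0005 Pa/(kg/m^3)
Take the square root:
Vp = sqrt(28394178.0005) = 5328.62 m/s

5328.62


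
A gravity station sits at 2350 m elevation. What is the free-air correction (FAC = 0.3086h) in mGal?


FAC = 0.3086 * h
= 0.3086 * 2350
= 725.21 mGal

725.21


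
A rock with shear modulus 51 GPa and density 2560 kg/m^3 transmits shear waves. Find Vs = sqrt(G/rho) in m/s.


Convert G to Pa: G = 51e9 Pa
Compute G/rho = 51e9 / 2560 = 19921875.0
Vs = sqrt(19921875.0) = 4463.39 m/s

4463.39


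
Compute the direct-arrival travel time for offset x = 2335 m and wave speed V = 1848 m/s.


t = x / V
= 2335 / 1848
= 1.2635 s

1.2635


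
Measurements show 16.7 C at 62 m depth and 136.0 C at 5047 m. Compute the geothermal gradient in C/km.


dT = 136.0 - 16.7 = 119.3 C
dz = 5047 - 62 = 4985 m
gradient = dT/dz * 1000 = 119.3/4985 * 1000 = 23.9318 C/km

23.9318


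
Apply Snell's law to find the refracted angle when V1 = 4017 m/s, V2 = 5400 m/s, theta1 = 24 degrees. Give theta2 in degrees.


sin(theta1) = sin(24 deg) = 0.406737
sin(theta2) = V2/V1 * sin(theta1) = 5400/4017 * 0.406737 = 0.546771
theta2 = arcsin(0.546771) = 33.1457 degrees

33.1457


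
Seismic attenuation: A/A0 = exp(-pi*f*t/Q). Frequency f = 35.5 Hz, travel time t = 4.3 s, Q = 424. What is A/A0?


pi*f*t/Q = pi*35.5*4.3/424 = 1.131047
A/A0 = exp(-1.131047) = 0.322695

0.322695


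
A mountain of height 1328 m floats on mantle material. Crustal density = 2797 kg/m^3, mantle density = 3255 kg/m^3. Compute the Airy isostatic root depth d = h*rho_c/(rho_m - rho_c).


rho_m - rho_c = 3255 - 2797 = 458
d = 1328 * 2797 / 458
= 3714416 / 458
= 8110.08 m

8110.08


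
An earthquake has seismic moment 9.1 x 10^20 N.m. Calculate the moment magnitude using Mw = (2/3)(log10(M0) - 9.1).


log10(M0) = log10(9.1 x 10^20) = 20.959
Mw = 2/3 * (20.959 - 9.1)
= 2/3 * 11.859
= 7.91

7.91


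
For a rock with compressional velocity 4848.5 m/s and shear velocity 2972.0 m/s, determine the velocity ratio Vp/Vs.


Vp/Vs = 4848.5 / 2972.0
= 1.6314

1.6314


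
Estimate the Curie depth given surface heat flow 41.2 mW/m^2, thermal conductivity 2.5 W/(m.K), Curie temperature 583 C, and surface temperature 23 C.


T_Curie - T_surf = 583 - 23 = 560 C
Convert q to W/m^2: 41.2 mW/m^2 = 0.0412 W/m^2
d = 560 * 2.5 / 0.0412 = 33980.58 m

33980.58


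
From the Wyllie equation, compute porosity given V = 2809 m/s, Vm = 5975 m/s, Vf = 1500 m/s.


1/V - 1/Vm = 1/2809 - 1/5975 = 0.00018863
1/Vf - 1/Vm = 1/1500 - 1/5975 = 0.0004993
phi = 0.00018863 / 0.0004993 = 0.3778

0.3778


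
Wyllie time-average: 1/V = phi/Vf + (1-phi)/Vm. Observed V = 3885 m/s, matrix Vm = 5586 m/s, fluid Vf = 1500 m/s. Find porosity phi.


1/V - 1/Vm = 1/3885 - 1/5586 = 7.838e-05
1/Vf - 1/Vm = 1/1500 - 1/5586 = 0.00048765
phi = 7.838e-05 / 0.00048765 = 0.1607

0.1607


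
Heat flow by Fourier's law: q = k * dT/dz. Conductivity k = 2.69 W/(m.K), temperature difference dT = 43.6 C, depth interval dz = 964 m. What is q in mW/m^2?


q = k * dT / dz * 1000
= 2.69 * 43.6 / 964 * 1000
= 0.121664 * 1000
= 121.6639 mW/m^2

121.6639


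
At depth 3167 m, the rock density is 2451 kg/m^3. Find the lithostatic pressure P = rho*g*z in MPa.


P = rho * g * z / 1e6
= 2451 * 9.81 * 3167 / 1e6
= 76148329.77 / 1e6
= 76.1483 MPa

76.1483


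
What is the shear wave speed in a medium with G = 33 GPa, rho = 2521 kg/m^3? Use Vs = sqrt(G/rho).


Convert G to Pa: G = 33e9 Pa
Compute G/rho = 33e9 / 2521 = 13090043.6335
Vs = sqrt(13090043.6335) = 3618.02 m/s

3618.02


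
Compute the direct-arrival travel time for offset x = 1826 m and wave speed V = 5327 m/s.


t = x / V
= 1826 / 5327
= 0.3428 s

0.3428


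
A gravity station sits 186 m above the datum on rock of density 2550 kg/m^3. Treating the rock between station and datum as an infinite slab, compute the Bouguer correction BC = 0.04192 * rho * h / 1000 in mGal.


BC = 0.04192 * rho * h / 1000
= 0.04192 * 2550 * 186 / 1000
= 19.8827 mGal

19.8827


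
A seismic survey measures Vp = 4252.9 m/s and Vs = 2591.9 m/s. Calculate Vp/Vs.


Vp/Vs = 4252.9 / 2591.9
= 1.6408

1.6408


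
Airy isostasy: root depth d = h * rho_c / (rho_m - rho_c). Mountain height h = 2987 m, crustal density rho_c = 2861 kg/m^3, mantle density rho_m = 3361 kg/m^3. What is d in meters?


rho_m - rho_c = 3361 - 2861 = 500
d = 2987 * 2861 / 500
= 8545807 / 500
= 17091.61 m

17091.61


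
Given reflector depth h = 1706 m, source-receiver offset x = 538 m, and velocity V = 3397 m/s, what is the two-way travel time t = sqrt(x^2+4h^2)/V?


x^2 + 4h^2 = 538^2 + 4*1706^2 = 289444 + 11641744 = 11931188
sqrt(11931188) = 3454.1552
t = 3454.1552 / 3397 = 1.0168 s

1.0168


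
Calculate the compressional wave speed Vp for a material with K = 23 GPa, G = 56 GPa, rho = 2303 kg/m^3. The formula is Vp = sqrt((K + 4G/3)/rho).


First compute the effective modulus:
K + 4G/3 = 23e9 + 4*56e9/3 = 97666666666.67 Pa
Then divide by density:
97666666666.67 / 2303 = 42408452.7428 Pa/(kg/m^3)
Take the square root:
Vp = sqrt(42408452.7428) = 6512.18 m/s

6512.18


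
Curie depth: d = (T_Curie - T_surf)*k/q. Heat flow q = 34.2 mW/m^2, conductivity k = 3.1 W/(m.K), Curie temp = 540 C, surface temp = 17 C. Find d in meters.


T_Curie - T_surf = 540 - 17 = 523 C
Convert q to W/m^2: 34.2 mW/m^2 = 0.0342 W/m^2
d = 523 * 3.1 / 0.0342 = 47406.43 m

47406.43


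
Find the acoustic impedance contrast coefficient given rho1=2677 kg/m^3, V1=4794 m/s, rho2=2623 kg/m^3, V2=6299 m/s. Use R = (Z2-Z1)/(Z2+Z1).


Z1 = 2677 * 4794 = 12833538
Z2 = 2623 * 6299 = 16522277
R = (16522277 - 12833538) / (16522277 + 12833538) = 3688739 / 29355815 = 0.1257

0.1257


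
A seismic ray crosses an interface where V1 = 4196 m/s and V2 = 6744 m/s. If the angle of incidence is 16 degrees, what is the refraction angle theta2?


sin(theta1) = sin(16 deg) = 0.275637
sin(theta2) = V2/V1 * sin(theta1) = 6744/4196 * 0.275637 = 0.443017
theta2 = arcsin(0.443017) = 26.2965 degrees

26.2965


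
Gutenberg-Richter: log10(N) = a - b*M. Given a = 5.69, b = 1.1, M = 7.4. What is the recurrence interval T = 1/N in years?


log10(N) = 5.69 - 1.1*7.4 = -2.45
N = 10^-2.45 = 0.003548
T = 1/N = 1/0.003548 = 281.8383 years

281.8383


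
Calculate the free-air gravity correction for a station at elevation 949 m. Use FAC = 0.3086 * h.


FAC = 0.3086 * h
= 0.3086 * 949
= 292.8614 mGal

292.8614


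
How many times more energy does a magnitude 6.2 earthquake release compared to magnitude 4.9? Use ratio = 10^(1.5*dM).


M2 - M1 = 6.2 - 4.9 = 1.3
1.5 * 1.3 = 1.95
ratio = 10^1.95 = 89.13

89.13


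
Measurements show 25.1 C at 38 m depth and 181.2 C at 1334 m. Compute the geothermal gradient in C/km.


dT = 181.2 - 25.1 = 156.1 C
dz = 1334 - 38 = 1296 m
gradient = dT/dz * 1000 = 156.1/1296 * 1000 = 120.4475 C/km

120.4475
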